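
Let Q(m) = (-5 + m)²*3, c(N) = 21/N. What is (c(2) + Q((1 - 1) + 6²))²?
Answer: 33489369/4 ≈ 8.3723e+6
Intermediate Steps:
Q(m) = 3*(-5 + m)²
(c(2) + Q((1 - 1) + 6²))² = (21/2 + 3*(-5 + ((1 - 1) + 6²))²)² = (21*(½) + 3*(-5 + (0 + 36))²)² = (21/2 + 3*(-5 + 36)²)² = (21/2 + 3*31²)² = (21/2 + 3*961)² = (21/2 + 2883)² = (5787/2)² = 33489369/4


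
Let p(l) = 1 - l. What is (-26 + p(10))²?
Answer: 1225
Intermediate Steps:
(-26 + p(10))² = (-26 + (1 - 1*10))² = (-26 + (1 - 10))² = (-26 - 9)² = (-35)² = 1225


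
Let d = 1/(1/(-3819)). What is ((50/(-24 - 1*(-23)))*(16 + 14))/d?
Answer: 500/1273 ≈ 0.39277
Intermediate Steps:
d = -3819 (d = 1/(-1/3819) = -3819)
((50/(-24 - 1*(-23)))*(16 + 14))/d = ((50/(-24 - 1*(-23)))*(16 + 14))/(-3819) = ((50/(-24 + 23))*30)*(-1/3819) = ((50/(-1))*30)*(-1/3819) = ((50*(-1))*30)*(-1/3819) = -50*30*(-1/3819) = -1500*(-1/3819) = 500/1273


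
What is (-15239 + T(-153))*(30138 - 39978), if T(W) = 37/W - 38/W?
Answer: 7647536480/51 ≈ 1.4995e+8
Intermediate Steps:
T(W) = -1/W
(-15239 + T(-153))*(30138 - 39978) = (-15239 - 1/(-153))*(30138 - 39978) = (-15239 - 1*(-1/153))*(-9840) = (-15239 + 1/153)*(-9840) = -2331566/153*(-9840) = 7647536480/51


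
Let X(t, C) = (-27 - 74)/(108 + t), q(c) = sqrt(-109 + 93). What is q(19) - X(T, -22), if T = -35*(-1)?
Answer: 101/143 + 4*I ≈ 0.70629 + 4.0*I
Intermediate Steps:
q(c) = 4*I (q(c) = sqrt(-16) = 4*I)
T = 35
X(t, C) = -101/(108 + t)
q(19) - X(T, -22) = 4*I - (-101)/(108 + 35) = 4*I - (-101)/143 = 4*I - 1*(-101/143) = 4*I + 101/143 = 101/143 + 4*I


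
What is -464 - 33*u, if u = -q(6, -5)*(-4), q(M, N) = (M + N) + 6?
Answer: -1388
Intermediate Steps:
q(M, N) = 6 + M + N
u = 28 (u = -(6 + 6 - 5)*(-4) = -1*7*(-4) = -7*(-4) = 28)
-464 - 33*u = -464 - 33*28 = -464 - 924 = -1388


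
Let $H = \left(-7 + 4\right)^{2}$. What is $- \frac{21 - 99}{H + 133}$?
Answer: $\frac{39}{71} \approx 0.5493$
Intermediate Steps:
$H = 9$ ($H = \left(-3\right)^{2} = 9$)
$- \frac{21 - 99}{H + 133} = - \frac{21 - 99}{9 + 133} = - \frac{-78}{142} = \left(-1\right) \left(- \frac{39}{71}\right) = \frac{39}{71}$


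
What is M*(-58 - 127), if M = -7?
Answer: 1295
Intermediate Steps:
M*(-58 - 127) = -7*(-58 - 127) = -7*(-185) = 1295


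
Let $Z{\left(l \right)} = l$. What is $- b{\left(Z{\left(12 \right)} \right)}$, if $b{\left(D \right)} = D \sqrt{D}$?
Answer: $- 24 \sqrt{3} \approx -41.569$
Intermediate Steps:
$b{\left(D \right)} = D^{\frac{3}{2}}$
$- b{\left(Z{\left(12 \right)} \right)} = - 12^{\frac{3}{2}} = - 24 \sqrt{3}$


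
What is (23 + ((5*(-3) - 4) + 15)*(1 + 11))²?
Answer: 625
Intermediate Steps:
(23 + ((5*(-3) - 4) + 15)*(1 + 11))² = (23 + ((-15 - 4) + 15)*12)² = (23 + (-19 + 15)*12)² = (23 - 4*12)² = (23 - 48)² = (-25)² = 625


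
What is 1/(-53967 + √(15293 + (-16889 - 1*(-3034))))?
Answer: -53967/2912435651 - √1438/2912435651 ≈ -1.8543e-5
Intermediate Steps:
1/(-53967 + √(15293 + (-16889 - 1*(-3034)))) = 1/(-53967 + √(15293 + (-16889 + 3034))) = 1/(-53967 + √(15293 - 13855)) = 1/(-53967 + √1438)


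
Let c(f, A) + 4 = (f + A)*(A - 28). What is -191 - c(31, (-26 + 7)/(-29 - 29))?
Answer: 2287217/3364 ≈ 679.91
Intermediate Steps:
c(f, A) = -4 + (-28 + A)*(A + f) (c(f, A) = -4 + (f + A)*(A - 28) = -4 + (A + f)*(-28 + A) = -4 + (-28 + A)*(A + f))
-191 - c(31, (-26 + 7)/(-29 - 29)) = -191 - (-4 + ((-26 + 7)/(-29 - 29))**2 - 28*(-26 + 7)/(-29 - 29) - 28*31 + ((-26 + 7)/(-29 - 29))*31) = -191 - (-4 + (-19/(-58))**2 - (-532)/(-58) - 868 - 19/(-58)*31) = -191 - (-4 + (-19*(-1/58))**2 - (-532)*(-1)/58 - 868 - 19*(-1/58)*31) = -191 - (-4 + (19/58)**2 - 28*19/58 - 868 + (19/58)*31) = -191 - (-4 + 361/3364 - 266/29 - 868 + 589/58) = -191 - 1*(-2929741/3364) = -191 + 2929741/3364 = 2287217/3364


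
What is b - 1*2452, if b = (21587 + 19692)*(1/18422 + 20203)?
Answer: 15363159303349/18422 ≈ 8.3396e+8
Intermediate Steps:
b = 15363204474093/18422 (b = 41279*(1/18422 + 20203) = 41279*(372179667/18422) = 15363204474093/18422 ≈ 8.3396e+8)
b - 1*2452 = 15363204474093/18422 - 1*2452 = 15363204474093/18422 - 2452 = 15363159303349/18422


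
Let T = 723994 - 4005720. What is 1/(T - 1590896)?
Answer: -1/4872622 ≈ -2.0523e-7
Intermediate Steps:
T = -3281726
1/(T - 1590896) = 1/(-3281726 - 1590896) = 1/(-4872622) = -1/4872622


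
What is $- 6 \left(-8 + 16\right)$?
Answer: $-48$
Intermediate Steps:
$- 6 \left(-8 + 16\right) = \left(-6\right) 8 = -48$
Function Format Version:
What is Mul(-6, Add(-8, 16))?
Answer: -48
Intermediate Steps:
Mul(-6, Add(-8, 16)) = Mul(-6, 8) = -48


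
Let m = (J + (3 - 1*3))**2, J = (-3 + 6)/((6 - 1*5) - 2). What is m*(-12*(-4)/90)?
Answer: 24/5 ≈ 4.8000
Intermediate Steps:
J = -3 (J = 3/((6 - 5) - 2) = 3/(1 - 2) = 3/(-1) = 3*(-1) = -3)
m = 9 (m = (-3 + (3 - 1*3))**2 = (-3 + (3 - 3))**2 = (-3 + 0)**2 = (-3)**2 = 9)
m*(-12*(-4)/90) = 9*(-12*(-4)/90) = 9*(48*(1/90)) = 9*(8/15) = 24/5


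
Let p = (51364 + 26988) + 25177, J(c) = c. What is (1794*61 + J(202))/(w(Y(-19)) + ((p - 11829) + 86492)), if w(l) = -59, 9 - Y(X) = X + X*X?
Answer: 109636/178133 ≈ 0.61547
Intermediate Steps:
p = 103529 (p = 78352 + 25177 = 103529)
Y(X) = 9 - X - X**2 (Y(X) = 9 - (X + X*X) = 9 - (X + X**2) = 9 + (-X - X**2) = 9 - X - X**2)
(1794*61 + J(202))/(w(Y(-19)) + ((p - 11829) + 86492)) = (1794*61 + 202)/(-59 + ((103529 - 11829) + 86492)) = (109434 + 202)/(-59 + (91700 + 86492)) = 109636/(-59 + 178192) = 109636/178133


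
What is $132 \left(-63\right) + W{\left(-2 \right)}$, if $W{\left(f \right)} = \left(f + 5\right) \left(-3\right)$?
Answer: $-8325$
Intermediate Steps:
$W{\left(f \right)} = -15 - 3 f$ ($W{\left(f \right)} = \left(5 + f\right) \left(-3\right) = -15 - 3 f$)
$132 \left(-63\right) + W{\left(-2 \right)} = 132 \left(-63\right) - 9 = -8316 + \left(-15 + 6\right) = -8316 - 9 = -8325$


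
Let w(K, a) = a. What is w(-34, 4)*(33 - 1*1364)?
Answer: -5324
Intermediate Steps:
w(-34, 4)*(33 - 1*1364) = 4*(33 - 1*1364) = 4*(33 - 1364) = 4*(-1331) = -5324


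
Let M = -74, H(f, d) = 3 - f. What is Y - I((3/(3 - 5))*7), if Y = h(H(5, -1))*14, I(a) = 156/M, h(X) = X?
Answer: -958/37 ≈ -25.892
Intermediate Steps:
I(a) = -78/37 (I(a) = 156/(-74) = 156*(-1/74) = -78/37)
Y = -28 (Y = (3 - 1*5)*14 = (3 - 5)*14 = -2*14 = -28)
Y - I((3/(3 - 5))*7) = -28 - 1*(-78/37) = -28 + 78/37 = -958/37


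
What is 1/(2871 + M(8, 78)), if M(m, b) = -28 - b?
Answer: 1/2765 ≈ 0.00036166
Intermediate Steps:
1/(2871 + M(8, 78)) = 1/(2871 + (-28 - 1*78)) = 1/(2871 + (-28 - 78)) = 1/(2871 - 106) = 1/2765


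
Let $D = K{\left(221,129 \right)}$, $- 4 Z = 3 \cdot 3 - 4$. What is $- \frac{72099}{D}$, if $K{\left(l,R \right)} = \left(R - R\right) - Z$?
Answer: $- \frac{288396}{5} \approx -57679.0$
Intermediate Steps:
$Z = - \frac{5}{4}$ ($Z = - \frac{3 \cdot 3 - 4}{4} = - \frac{9 - 4}{4} = \left(- \frac{1}{4}\right) 5 = - \frac{5}{4} \approx -1.25$)
$K{\left(l,R \right)} = \frac{5}{4}$ ($K{\left(l,R \right)} = \left(R - R\right) - - \frac{5}{4} = 0 + \frac{5}{4} = \frac{5}{4}$)
$D = \frac{5}{4} \approx 1.25$
$- \frac{72099}{D} = - \frac{72099}{\frac{5}{4}} = \left(-72099\right) \frac{4}{5} = - \frac{288396}{5}$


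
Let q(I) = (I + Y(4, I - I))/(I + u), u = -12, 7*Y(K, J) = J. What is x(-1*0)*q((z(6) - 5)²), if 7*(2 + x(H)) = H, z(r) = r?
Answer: 2/11 ≈ 0.18182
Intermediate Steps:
Y(K, J) = J/7
x(H) = -2 + H/7
q(I) = I/(-12 + I) (q(I) = (I + (I - I)/7)/(I - 12) = (I + (⅐)*0)/(-12 + I) = (I + 0)/(-12 + I) = I/(-12 + I))
x(-1*0)*q((z(6) - 5)²) = (-2 + (-1*0)/7)*((6 - 5)²/(-12 + (6 - 5)²)) = (-2 + (⅐)*0)*(1²/(-12 + 1²)) = (-2 + 0)*(1/(-12 + 1)) = -2/(-11) = -2*(-1)/11 = -2*(-1/11) = 2/11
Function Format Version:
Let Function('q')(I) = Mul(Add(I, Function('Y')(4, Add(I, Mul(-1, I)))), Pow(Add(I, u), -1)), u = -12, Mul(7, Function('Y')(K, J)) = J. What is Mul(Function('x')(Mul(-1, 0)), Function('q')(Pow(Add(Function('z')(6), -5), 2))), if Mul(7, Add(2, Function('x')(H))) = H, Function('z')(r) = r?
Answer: Rational(2, 11) ≈ 0.18182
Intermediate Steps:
Function('Y')(K, J) = Mul(Rational(1, 7), J)
Function('x')(H) = Add(-2, Mul(Rational(1, 7), H))
Function('q')(I) = Mul(I, Pow(Add(-12, I), -1)) (Function('q')(I) = Mul(Add(I, Mul(Rational(1, 7), Add(I, Mul(-1, I)))), Pow(Add(I, -12), -1)) = Mul(Add(I, Mul(Rational(1, 7), 0)), Pow(Add(-12, I), -1)) = Mul(Add(I, 0), Pow(Add(-12, I), -1)) = Mul(I, Pow(Add(-12, I), -1)))
Mul(Function('x')(Mul(-1, 0)), Function('q')(Pow(Add(Function('z')(6), -5), 2))) = Mul(Add(-2, Mul(Rational(1, 7), Mul(-1, 0))), Mul(Pow(Add(6, -5), 2), Pow(Add(-12, Pow(Add(6, -5), 2)), -1))) = Mul(Add(-2, Mul(Rational(1, 7), 0)), Mul(Pow(1, 2), Pow(Add(-12, Pow(1, 2)), -1))) = Mul(Add(-2, 0), Mul(1, Pow(Add(-12, 1), -1))) = Mul(-2, Mul(1, Pow(-11, -1))) = Mul(-2, Mul(1, Rational(-1, 11))) = Mul(-2, Rational(-1, 11)) = Rational(2, 11)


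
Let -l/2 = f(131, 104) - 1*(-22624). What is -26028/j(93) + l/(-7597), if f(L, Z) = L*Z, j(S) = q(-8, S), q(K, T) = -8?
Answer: 49578671/15194 ≈ 3263.0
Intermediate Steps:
j(S) = -8
l = -72496 (l = -2*(131*104 - 1*(-22624)) = -2*(13624 + 22624) = -2*36248 = -72496)
-26028/j(93) + l/(-7597) = -26028/(-8) - 72496/(-7597) = -26028*(-⅛) - 72496*(-1/7597) = 6507/2 + 72496/7597 = 49578671/15194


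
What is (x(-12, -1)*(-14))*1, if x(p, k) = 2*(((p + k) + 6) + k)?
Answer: 224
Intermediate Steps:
x(p, k) = 12 + 2*p + 4*k (x(p, k) = 2*(((k + p) + 6) + k) = 2*((6 + k + p) + k) = 2*(6 + p + 2*k) = 12 + 2*p + 4*k)
(x(-12, -1)*(-14))*1 = ((12 + 2*(-12) + 4*(-1))*(-14))*1 = ((12 - 24 - 4)*(-14))*1 = -16*(-14)*1 = 224*1 = 224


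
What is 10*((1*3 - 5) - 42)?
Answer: -440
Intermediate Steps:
10*((1*3 - 5) - 42) = 10*((3 - 5) - 42) = 10*(-2 - 42) = 10*(-44) = -440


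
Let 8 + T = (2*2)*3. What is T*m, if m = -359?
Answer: -1436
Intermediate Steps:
T = 4 (T = -8 + (2*2)*3 = -8 + 4*3 = -8 + 12 = 4)
T*m = 4*(-359) = -1436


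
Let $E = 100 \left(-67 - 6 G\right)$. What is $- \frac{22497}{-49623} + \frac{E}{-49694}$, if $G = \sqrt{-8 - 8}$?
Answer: $\frac{241740003}{410994227} + \frac{1200 i}{24847} \approx 0.58818 + 0.048296 i$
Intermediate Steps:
$G = 4 i$ ($G = \sqrt{-16} = 4 i \approx 4.0 i$)
$E = -6700 - 2400 i$ ($E = 100 \left(-67 - 6 \cdot 4 i\right) = 100 \left(-67 - 24 i\right) = -6700 - 2400 i \approx -6700.0 - 2400.0 i$)
$- \frac{22497}{-49623} + \frac{E}{-49694} = - \frac{22497}{-49623} + \frac{-6700 - 2400 i}{-49694} = \left(-22497\right) \left(- \frac{1}{49623}\right) + \left(-6700 - 2400 i\right) \left(- \frac{1}{49694}\right) = \frac{7499}{16541} + \left(\frac{3350}{24847} + \frac{1200 i}{24847}\right) = \frac{241740003}{410994227} + \frac{1200 i}{24847}$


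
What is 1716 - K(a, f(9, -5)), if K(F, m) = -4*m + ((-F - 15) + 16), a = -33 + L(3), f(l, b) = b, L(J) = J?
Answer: 1665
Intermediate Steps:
a = -30 (a = -33 + 3 = -30)
K(F, m) = 1 - F - 4*m (K(F, m) = -4*m + ((-15 - F) + 16) = -4*m + (1 - F) = 1 - F - 4*m)
1716 - K(a, f(9, -5)) = 1716 - (1 - 1*(-30) - 4*(-5)) = 1716 - (1 + 30 + 20) = 1716 - 1*51 = 1716 - 51 = 1665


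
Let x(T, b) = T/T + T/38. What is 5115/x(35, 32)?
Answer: 194370/73 ≈ 2662.6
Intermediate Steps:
x(T, b) = 1 + T/38 (x(T, b) = 1 + T*(1/38) = 1 + T/38)
5115/x(35, 32) = 5115/(1 + (1/38)*35) = 5115/(1 + 35/38) = 5115/(73/38) = 5115*(38/73) = 194370/73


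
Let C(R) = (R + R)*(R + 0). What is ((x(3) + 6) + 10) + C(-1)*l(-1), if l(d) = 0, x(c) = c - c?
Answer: 16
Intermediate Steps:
x(c) = 0
C(R) = 2*R² (C(R) = (2*R)*R = 2*R²)
((x(3) + 6) + 10) + C(-1)*l(-1) = ((0 + 6) + 10) + (2*(-1)²)*0 = (6 + 10) + (2*1)*0 = 16 + 2*0 = 16 + 0 = 16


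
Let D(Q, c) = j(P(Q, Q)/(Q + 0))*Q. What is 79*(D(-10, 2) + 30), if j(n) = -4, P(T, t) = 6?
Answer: 5530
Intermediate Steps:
D(Q, c) = -4*Q
79*(D(-10, 2) + 30) = 79*(-4*(-10) + 30) = 79*(40 + 30) = 79*70 = 5530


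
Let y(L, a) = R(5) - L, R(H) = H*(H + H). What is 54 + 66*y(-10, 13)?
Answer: 4014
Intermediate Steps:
R(H) = 2*H**2 (R(H) = H*(2*H) = 2*H**2)
y(L, a) = 50 - L (y(L, a) = 2*5**2 - L = 2*25 - L = 50 - L)
54 + 66*y(-10, 13) = 54 + 66*(50 - 1*(-10)) = 54 + 66*(50 + 10) = 54 + 66*60 = 54 + 3960 = 4014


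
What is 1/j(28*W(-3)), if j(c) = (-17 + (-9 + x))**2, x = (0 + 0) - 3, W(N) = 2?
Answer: 1/841 ≈ 0.0011891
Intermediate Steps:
x = -3 (x = 0 - 3 = -3)
j(c) = 841 (j(c) = (-17 + (-9 - 3))**2 = (-17 - 12)**2 = (-29)**2 = 841)
1/j(28*W(-3)) = 1/841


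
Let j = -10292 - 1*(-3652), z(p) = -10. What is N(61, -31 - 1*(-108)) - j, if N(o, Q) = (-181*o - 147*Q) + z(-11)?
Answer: -15730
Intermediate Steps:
N(o, Q) = -10 - 181*o - 147*Q (N(o, Q) = (-181*o - 147*Q) - 10 = -10 - 181*o - 147*Q)
j = -6640 (j = -10292 + 3652 = -6640)
N(61, -31 - 1*(-108)) - j = (-10 - 181*61 - 147*(-31 - 1*(-108))) - 1*(-6640) = (-10 - 11041 - 147*(-31 + 108)) + 6640 = (-10 - 11041 - 147*77) + 6640 = (-10 - 11041 - 11319) + 6640 = -22370 + 6640 = -15730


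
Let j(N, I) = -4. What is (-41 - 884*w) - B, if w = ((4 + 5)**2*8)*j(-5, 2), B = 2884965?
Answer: -593678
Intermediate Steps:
w = -2592 (w = ((4 + 5)**2*8)*(-4) = (9**2*8)*(-4) = (81*8)*(-4) = 648*(-4) = -2592)
(-41 - 884*w) - B = (-41 - 884*(-2592)) - 1*2884965 = (-41 + 2291328) - 2884965 = 2291287 - 2884965 = -593678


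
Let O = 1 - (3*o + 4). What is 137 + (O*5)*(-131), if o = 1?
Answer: 4067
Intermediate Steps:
O = -6 (O = 1 - (3*1 + 4) = 1 - (3 + 4) = 1 - 1*7 = 1 - 7 = -6)
137 + (O*5)*(-131) = 137 - 6*5*(-131) = 137 - 30*(-131) = 137 + 3930 = 4067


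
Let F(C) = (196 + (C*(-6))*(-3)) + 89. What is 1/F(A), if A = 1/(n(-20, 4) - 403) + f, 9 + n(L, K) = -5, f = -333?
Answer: -139/793557 ≈ -0.00017516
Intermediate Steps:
n(L, K) = -14 (n(L, K) = -9 - 5 = -14)
A = -138862/417 (A = 1/(-14 - 403) - 333 = 1/(-417) - 333 = -1/417 - 333 = -138862/417 ≈ -333.00)
F(C) = 285 + 18*C (F(C) = (196 - 6*C*(-3)) + 89 = (196 + 18*C) + 89 = 285 + 18*C)
1/F(A) = 1/(285 + 18*(-138862/417)) = 1/(285 - 833172/139) = 1/(-793557/139) = -139/793557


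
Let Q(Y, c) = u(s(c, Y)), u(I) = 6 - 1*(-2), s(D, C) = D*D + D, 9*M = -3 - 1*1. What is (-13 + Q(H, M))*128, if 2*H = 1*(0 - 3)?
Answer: -640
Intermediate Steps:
M = -4/9 (M = (-3 - 1*1)/9 = (-3 - 1)/9 = (1/9)*(-4) = -4/9 ≈ -0.44444)
H = -3/2 (H = (1*(0 - 3))/2 = (1*(-3))/2 = (1/2)*(-3) = -3/2 ≈ -1.5000)
s(D, C) = D + D**2 (s(D, C) = D**2 + D = D + D**2)
u(I) = 8 (u(I) = 6 + 2 = 8)
Q(Y, c) = 8
(-13 + Q(H, M))*128 = (-13 + 8)*128 = -5*128 = -640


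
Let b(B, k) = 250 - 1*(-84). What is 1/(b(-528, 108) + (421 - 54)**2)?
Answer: 1/135023 ≈ 7.4061e-6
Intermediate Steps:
b(B, k) = 334 (b(B, k) = 250 + 84 = 334)
1/(b(-528, 108) + (421 - 54)**2) = 1/(334 + (421 - 54)**2) = 1/(334 + 367**2) = 1/(334 + 134689) = 1/135023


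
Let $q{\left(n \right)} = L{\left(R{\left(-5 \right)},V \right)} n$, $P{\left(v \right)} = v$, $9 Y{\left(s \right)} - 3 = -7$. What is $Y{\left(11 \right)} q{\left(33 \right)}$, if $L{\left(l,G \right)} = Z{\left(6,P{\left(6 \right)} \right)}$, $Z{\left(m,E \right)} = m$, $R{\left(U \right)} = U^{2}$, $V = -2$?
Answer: $-88$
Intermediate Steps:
$Y{\left(s \right)} = - \frac{4}{9}$ ($Y{\left(s \right)} = \frac{1}{3} + \frac{1}{9} \left(-7\right) = \frac{1}{3} - \frac{7}{9} = - \frac{4}{9}$)
$L{\left(l,G \right)} = 6$
$q{\left(n \right)} = 6 n$
$Y{\left(11 \right)} q{\left(33 \right)} = - \frac{4 \cdot 6 \cdot 33}{9} = \left(- \frac{4}{9}\right) 198 = -88$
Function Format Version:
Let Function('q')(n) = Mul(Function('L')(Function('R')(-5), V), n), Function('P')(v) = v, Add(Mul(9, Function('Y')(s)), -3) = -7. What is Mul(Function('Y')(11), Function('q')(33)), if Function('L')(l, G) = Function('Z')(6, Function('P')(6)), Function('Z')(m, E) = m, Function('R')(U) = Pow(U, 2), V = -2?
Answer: -88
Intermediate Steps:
Function('Y')(s) = Rational(-4, 9) (Function('Y')(s) = Add(Rational(1, 3), Mul(Rational(1, 9), -7)) = Add(Rational(1, 3), Rational(-7, 9)) = Rational(-4, 9))
Function('L')(l, G) = 6
Function('q')(n) = Mul(6, n)
Mul(Function('Y')(11), Function('q')(33)) = Mul(Rational(-4, 9), Mul(6, 33)) = Mul(Rational(-4, 9), 198) = -88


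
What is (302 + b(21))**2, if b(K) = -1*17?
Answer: 81225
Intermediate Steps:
b(K) = -17
(302 + b(21))**2 = (302 - 17)**2 = 285**2 = 81225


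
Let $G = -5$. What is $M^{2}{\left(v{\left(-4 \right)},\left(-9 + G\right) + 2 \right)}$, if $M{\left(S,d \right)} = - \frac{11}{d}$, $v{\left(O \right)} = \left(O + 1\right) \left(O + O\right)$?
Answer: $\frac{121}{144} \approx 0.84028$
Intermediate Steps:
$v{\left(O \right)} = 2 O \left(1 + O\right)$ ($v{\left(O \right)} = \left(1 + O\right) 2 O = 2 O \left(1 + O\right)$)
$M^{2}{\left(v{\left(-4 \right)},\left(-9 + G\right) + 2 \right)} = \left(- \frac{11}{\left(-9 - 5\right) + 2}\right)^{2} = \left(- \frac{11}{-14 + 2}\right)^{2} = \left(- \frac{11}{-12}\right)^{2} = \left(\left(-11\right) \left(- \frac{1}{12}\right)\right)^{2} = \left(\frac{11}{12}\right)^{2} = \frac{121}{144}$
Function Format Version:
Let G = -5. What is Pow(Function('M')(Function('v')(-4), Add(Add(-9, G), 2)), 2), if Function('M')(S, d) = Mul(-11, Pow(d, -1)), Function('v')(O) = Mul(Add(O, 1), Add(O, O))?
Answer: Rational(121, 144) ≈ 0.84028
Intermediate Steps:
Function('v')(O) = Mul(2, O, Add(1, O)) (Function('v')(O) = Mul(Add(1, O), Mul(2, O)) = Mul(2, O, Add(1, O)))
Pow(Function('M')(Function('v')(-4), Add(Add(-9, G), 2)), 2) = Pow(Mul(-11, Pow(Add(Add(-9, -5), 2), -1)), 2) = Pow(Mul(-11, Pow(Add(-14, 2), -1)), 2) = Pow(Mul(-11, Pow(-12, -1)), 2) = Pow(Mul(-11, Rational(-1, 12)), 2) = Pow(Rational(11, 12), 2) = Rational(121, 144)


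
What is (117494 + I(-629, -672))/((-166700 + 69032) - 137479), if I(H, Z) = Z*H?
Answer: -540182/235147 ≈ -2.2972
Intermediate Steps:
I(H, Z) = H*Z
(117494 + I(-629, -672))/((-166700 + 69032) - 137479) = (117494 - 629*(-672))/((-166700 + 69032) - 137479) = (117494 + 422688)/(-97668 - 137479) = 540182/(-235147) = 540182*(-1/235147) = -540182/235147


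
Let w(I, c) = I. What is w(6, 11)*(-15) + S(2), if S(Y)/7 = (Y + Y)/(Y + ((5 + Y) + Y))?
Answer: -962/11 ≈ -87.455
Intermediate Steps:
S(Y) = 14*Y/(5 + 3*Y) (S(Y) = 7*((Y + Y)/(Y + ((5 + Y) + Y))) = 7*((2*Y)/(Y + (5 + 2*Y))) = 7*((2*Y)/(5 + 3*Y)) = 7*(2*Y/(5 + 3*Y)) = 14*Y/(5 + 3*Y))
w(6, 11)*(-15) + S(2) = 6*(-15) + 14*2/(5 + 3*2) = -90 + 14*2/(5 + 6) = -90 + 14*2/11 = -90 + 14*2*(1/11) = -90 + 28/11 = -962/11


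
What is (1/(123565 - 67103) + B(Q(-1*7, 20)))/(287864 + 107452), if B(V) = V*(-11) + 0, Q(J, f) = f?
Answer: -12421639/22320331992 ≈ -0.00055652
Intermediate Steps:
B(V) = -11*V (B(V) = -11*V + 0 = -11*V)
(1/(123565 - 67103) + B(Q(-1*7, 20)))/(287864 + 107452) = (1/(123565 - 67103) - 11*20)/(287864 + 107452) = (1/56462 - 220)/395316 = (1/56462 - 220)*(1/395316) = -12421639/56462*1/395316 = -12421639/22320331992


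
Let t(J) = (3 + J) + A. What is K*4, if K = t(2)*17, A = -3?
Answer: 136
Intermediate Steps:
t(J) = J (t(J) = (3 + J) - 3 = J)
K = 34 (K = 2*17 = 34)
K*4 = 34*4 = 136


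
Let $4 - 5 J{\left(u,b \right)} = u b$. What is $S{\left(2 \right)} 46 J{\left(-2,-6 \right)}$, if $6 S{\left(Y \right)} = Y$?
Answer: $- \frac{368}{15} \approx -24.533$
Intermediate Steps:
$S{\left(Y \right)} = \frac{Y}{6}$
$J{\left(u,b \right)} = \frac{4}{5} - \frac{b u}{5}$ ($J{\left(u,b \right)} = \frac{4}{5} - \frac{u b}{5} = \frac{4}{5} - \frac{b u}{5}$)
$S{\left(2 \right)} 46 J{\left(-2,-6 \right)} = \frac{1}{6} \cdot 2 \cdot 46 \left(\frac{4}{5} - \left(- \frac{6}{5}\right) \left(-2\right)\right) = \frac{1}{3} \cdot 46 \left(\frac{4}{5} - \frac{12}{5}\right) = \frac{46}{3} \left(- \frac{8}{5}\right) = - \frac{368}{15}$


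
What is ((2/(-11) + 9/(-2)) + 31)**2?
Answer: 335241/484 ≈ 692.65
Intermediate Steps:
((2/(-11) + 9/(-2)) + 31)**2 = ((2*(-1/11) + 9*(-1/2)) + 31)**2 = ((-2/11 - 9/2) + 31)**2 = (-103/22 + 31)**2 = (579/22)**2 = 335241/484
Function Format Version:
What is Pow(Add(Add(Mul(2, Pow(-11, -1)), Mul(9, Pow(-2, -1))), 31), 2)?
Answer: Rational(335241, 484) ≈ 692.65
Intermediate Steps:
Pow(Add(Add(Mul(2, Pow(-11, -1)), Mul(9, Pow(-2, -1))), 31), 2) = Pow(Add(Add(Mul(2, Rational(-1, 11)), Mul(9, Rational(-1, 2))), 31), 2) = Pow(Add(Add(Rational(-2, 11), Rational(-9, 2)), 31), 2) = Pow(Add(Rational(-103, 22), 31), 2) = Pow(Rational(579, 22), 2) = Rational(335241, 484)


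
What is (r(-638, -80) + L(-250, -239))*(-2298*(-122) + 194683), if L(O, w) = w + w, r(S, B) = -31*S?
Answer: 9168252700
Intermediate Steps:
L(O, w) = 2*w
(r(-638, -80) + L(-250, -239))*(-2298*(-122) + 194683) = (-31*(-638) + 2*(-239))*(-2298*(-122) + 194683) = (19778 - 478)*(280356 + 194683) = 19300*475039 = 9168252700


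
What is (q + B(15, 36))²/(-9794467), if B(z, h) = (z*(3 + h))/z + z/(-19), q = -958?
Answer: -305410576/3535802587 ≈ -0.086377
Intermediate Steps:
B(z, h) = 3 + h - z/19 (B(z, h) = (3 + h) + z*(-1/19) = (3 + h) - z/19 = 3 + h - z/19)
(q + B(15, 36))²/(-9794467) = (-958 + (3 + 36 - 1/19*15))²/(-9794467) = (-958 + (3 + 36 - 15/19))²*(-1/9794467) = (-958 + 726/19)²*(-1/9794467) = (-17476/19)²*(-1/9794467) = (305410576/361)*(-1/9794467) = -305410576/3535802587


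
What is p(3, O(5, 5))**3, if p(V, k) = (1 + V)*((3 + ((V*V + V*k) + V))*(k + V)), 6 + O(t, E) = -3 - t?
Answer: 1676676672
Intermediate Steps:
O(t, E) = -9 - t (O(t, E) = -6 + (-3 - t) = -9 - t)
p(V, k) = (1 + V)*(V + k)*(3 + V + V**2 + V*k) (p(V, k) = (1 + V)*((3 + ((V**2 + V*k) + V))*(V + k)) = (1 + V)*((3 + (V + V**2 + V*k))*(V + k)) = (1 + V)*((3 + V + V**2 + V*k)*(V + k)) = (1 + V)*((V + k)*(3 + V + V**2 + V*k)) = (1 + V)*(V + k)*(3 + V + V**2 + V*k))
p(3, O(5, 5))**3 = (3**4 + 2*3**3 + 3*3 + 3*(-9 - 1*5) + 4*3**2 + 3*(-9 - 1*5)**2 + 3**2*(-9 - 1*5)**2 + 2*(-9 - 1*5)*3**3 + 3*(-9 - 1*5)*3**2 + 4*3*(-9 - 1*5))**3 = (81 + 2*27 + 9 + 3*(-9 - 5) + 4*9 + 3*(-9 - 5)**2 + 9*(-9 - 5)**2 + 2*(-9 - 5)*27 + 3*(-9 - 5)*9 + 4*3*(-9 - 5))**3 = (81 + 54 + 9 + 3*(-14) + 36 + 3*(-14)**2 + 9*(-14)**2 + 2*(-14)*27 + 3*(-14)*9 + 4*3*(-14))**3 = (81 + 54 + 9 - 42 + 36 + 3*196 + 9*196 - 756 - 378 - 168)**3 = (81 + 54 + 9 - 42 + 36 + 588 + 1764 - 756 - 378 - 168)**3 = 1188**3 = 1676676672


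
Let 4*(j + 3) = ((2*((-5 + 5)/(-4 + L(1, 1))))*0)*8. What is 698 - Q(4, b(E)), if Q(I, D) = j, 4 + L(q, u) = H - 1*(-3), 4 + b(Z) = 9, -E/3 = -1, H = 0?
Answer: 701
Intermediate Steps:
E = 3 (E = -3*(-1) = 3)
b(Z) = 5 (b(Z) = -4 + 9 = 5)
L(q, u) = -1 (L(q, u) = -4 + (0 - 1*(-3)) = -4 + (0 + 3) = -4 + 3 = -1)
j = -3 (j = -3 + (((2*((-5 + 5)/(-4 - 1)))*0)*8)/4 = -3 + (((2*(0/(-5)))*0)*8)/4 = -3 + (((2*(0*(-⅕)))*0)*8)/4 = -3 + (((2*0)*0)*8)/4 = -3 + ((0*0)*8)/4 = -3 + (0*8)/4 = -3 + (¼)*0 = -3 + 0 = -3)
Q(I, D) = -3
698 - Q(4, b(E)) = 698 - 1*(-3) = 698 + 3 = 701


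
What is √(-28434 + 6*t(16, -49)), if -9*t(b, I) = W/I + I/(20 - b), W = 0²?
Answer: I*√1023330/6 ≈ 168.6*I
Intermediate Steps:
W = 0
t(b, I) = -I/(9*(20 - b)) (t(b, I) = -(0/I + I/(20 - b))/9 = -(0 + I/(20 - b))/9 = -I/(9*(20 - b)))
√(-28434 + 6*t(16, -49)) = √(-28434 + 6*((⅑)*(-49)/(-20 + 16))) = √(-28434 + 6*((⅑)*(-49)/(-4))) = √(-28434 + 6*((⅑)*(-49)*(-¼))) = √(-28434 + 6*(49/36)) = √(-28434 + 49/6) = √(-170555/6) = I*√1023330/6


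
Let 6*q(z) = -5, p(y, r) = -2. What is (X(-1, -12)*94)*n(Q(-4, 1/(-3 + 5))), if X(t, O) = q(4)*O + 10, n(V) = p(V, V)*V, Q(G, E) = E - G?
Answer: -16920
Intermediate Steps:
q(z) = -⅚ (q(z) = (⅙)*(-5) = -⅚)
n(V) = -2*V
X(t, O) = 10 - 5*O/6 (X(t, O) = -5*O/6 + 10 = 10 - 5*O/6)
(X(-1, -12)*94)*n(Q(-4, 1/(-3 + 5))) = ((10 - ⅚*(-12))*94)*(-2*(1/(-3 + 5) - 1*(-4))) = ((10 + 10)*94)*(-2*(1/2 + 4)) = (20*94)*(-2*(½ + 4)) = 1880*(-2*9/2) = 1880*(-9) = -16920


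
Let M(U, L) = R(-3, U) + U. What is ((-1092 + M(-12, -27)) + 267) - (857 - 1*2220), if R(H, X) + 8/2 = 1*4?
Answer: 526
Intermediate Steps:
R(H, X) = 0 (R(H, X) = -4 + 1*4 = -4 + 4 = 0)
M(U, L) = U (M(U, L) = 0 + U = U)
((-1092 + M(-12, -27)) + 267) - (857 - 1*2220) = ((-1092 - 12) + 267) - (857 - 1*2220) = (-1104 + 267) - (857 - 2220) = -837 - 1*(-1363) = -837 + 1363 = 526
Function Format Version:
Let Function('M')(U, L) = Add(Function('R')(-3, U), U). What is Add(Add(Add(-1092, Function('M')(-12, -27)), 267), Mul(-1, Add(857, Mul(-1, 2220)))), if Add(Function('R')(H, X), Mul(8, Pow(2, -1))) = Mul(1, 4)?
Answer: 526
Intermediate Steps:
Function('R')(H, X) = 0 (Function('R')(H, X) = Add(-4, Mul(1, 4)) = Add(-4, 4) = 0)
Function('M')(U, L) = U (Function('M')(U, L) = Add(0, U) = U)
Add(Add(Add(-1092, Function('M')(-12, -27)), 267), Mul(-1, Add(857, Mul(-1, 2220)))) = Add(Add(Add(-1092, -12), 267), Mul(-1, Add(857, Mul(-1, 2220)))) = Add(Add(-1104, 267), Mul(-1, Add(857, -2220))) = Add(-837, Mul(-1, -1363)) = Add(-837, 1363) = 526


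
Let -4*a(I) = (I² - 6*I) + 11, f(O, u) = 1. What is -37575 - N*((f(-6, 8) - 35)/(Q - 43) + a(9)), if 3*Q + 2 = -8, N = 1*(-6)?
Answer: -5230236/139 ≈ -37628.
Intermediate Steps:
N = -6
Q = -10/3 (Q = -⅔ + (⅓)*(-8) = -⅔ - 8/3 = -10/3 ≈ -3.3333)
a(I) = -11/4 - I²/4 + 3*I/2 (a(I) = -((I² - 6*I) + 11)/4 = -(11 + I² - 6*I)/4 = -11/4 - I²/4 + 3*I/2)
-37575 - N*((f(-6, 8) - 35)/(Q - 43) + a(9)) = -37575 - (-6)*((1 - 35)/(-10/3 - 43) + (-11/4 - ¼*9² + (3/2)*9)) = -37575 - (-6)*(-34/(-139/3) + (-11/4 - ¼*81 + 27/2)) = -37575 - (-6)*(-34*(-3/139) + (-11/4 - 81/4 + 27/2)) = -37575 - (-6)*(102/139 - 19/2) = -37575 - (-6)*(-2437)/278 = -37575 - 1*7311/139 = -37575 - 7311/139 = -5230236/139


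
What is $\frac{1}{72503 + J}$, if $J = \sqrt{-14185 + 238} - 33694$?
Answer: $\frac{38809}{1506152428} - \frac{i \sqrt{13947}}{1506152428} \approx 2.5767 \cdot 10^{-5} - 7.841 \cdot 10^{-8} i$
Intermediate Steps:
$J = -33694 + i \sqrt{13947}$ ($J = \sqrt{-13947} - 33694 = i \sqrt{13947} - 33694 = -33694 + i \sqrt{13947} \approx -33694.0 + 118.1 i$)
$\frac{1}{72503 + J} = \frac{1}{72503 - \left(33694 - i \sqrt{13947}\right)} = \frac{1}{38809 + i \sqrt{13947}}$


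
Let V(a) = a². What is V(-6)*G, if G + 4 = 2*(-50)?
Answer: -3744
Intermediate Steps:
G = -104 (G = -4 + 2*(-50) = -4 - 100 = -104)
V(-6)*G = (-6)²*(-104) = 36*(-104) = -3744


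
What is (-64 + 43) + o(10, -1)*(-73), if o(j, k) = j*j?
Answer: -7321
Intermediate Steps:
o(j, k) = j²
(-64 + 43) + o(10, -1)*(-73) = (-64 + 43) + 10²*(-73) = -21 + 100*(-73) = -21 - 7300 = -7321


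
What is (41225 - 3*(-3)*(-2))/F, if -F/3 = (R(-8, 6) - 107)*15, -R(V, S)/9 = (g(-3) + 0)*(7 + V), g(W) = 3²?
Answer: 41207/1170 ≈ 35.220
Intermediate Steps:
g(W) = 9
R(V, S) = -567 - 81*V (R(V, S) = -9*(9 + 0)*(7 + V) = -81*(7 + V) = -9*(63 + 9*V) = -567 - 81*V)
F = 1170 (F = -3*((-567 - 81*(-8)) - 107)*15 = -3*((-567 + 648) - 107)*15 = -3*(81 - 107)*15 = -(-78)*15 = -3*(-390) = 1170)
(41225 - 3*(-3)*(-2))/F = (41225 - 3*(-3)*(-2))/1170 = (41225 - (-9)*(-2))*(1/1170) = (41225 - 1*18)*(1/1170) = (41225 - 18)*(1/1170) = 41207*(1/1170) = 41207/1170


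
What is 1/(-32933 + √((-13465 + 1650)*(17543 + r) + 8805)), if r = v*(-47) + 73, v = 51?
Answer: -32933/1264386169 - 4*I*√11237730/1264386169 ≈ -2.6047e-5 - 1.0605e-5*I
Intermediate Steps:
r = -2324 (r = 51*(-47) + 73 = -2397 + 73 = -2324)
1/(-32933 + √((-13465 + 1650)*(17543 + r) + 8805)) = 1/(-32933 + √((-13465 + 1650)*(17543 - 2324) + 8805)) = 1/(-32933 + √(-11815*15219 + 8805)) = 1/(-32933 + √(-179812485 + 8805)) = 1/(-32933 + √(-179803680)) = 1/(-32933 + 4*I*√11237730)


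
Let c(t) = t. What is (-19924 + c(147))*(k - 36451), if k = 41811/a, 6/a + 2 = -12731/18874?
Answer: 41125839787867/37748 ≈ 1.0895e+9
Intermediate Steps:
a = -113244/50479 (a = 6/(-2 - 12731/18874) = 6/(-50479/18874) = 6*(-18874/50479) = -113244/50479 ≈ -2.2434)
k = -703525823/37748 (k = 41811/(-113244/50479) = 41811*(-50479/113244) = -703525823/37748 ≈ -18637.)
(-19924 + c(147))*(k - 36451) = (-19924 + 147)*(-703525823/37748 - 36451) = -19777*(-2079478171/37748) = 41125839787867/37748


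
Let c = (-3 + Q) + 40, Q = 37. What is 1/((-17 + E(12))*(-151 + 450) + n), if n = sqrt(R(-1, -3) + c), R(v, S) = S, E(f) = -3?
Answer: -5980/35760329 - sqrt(71)/35760329 ≈ -0.00016746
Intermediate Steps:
c = 74 (c = (-3 + 37) + 40 = 34 + 40 = 74)
n = sqrt(71) (n = sqrt(-3 + 74) = sqrt(71) ≈ 8.4261)
1/((-17 + E(12))*(-151 + 450) + n) = 1/((-17 - 3)*(-151 + 450) + sqrt(71)) = 1/(-20*299 + sqrt(71)) = 1/(-5980 + sqrt(71))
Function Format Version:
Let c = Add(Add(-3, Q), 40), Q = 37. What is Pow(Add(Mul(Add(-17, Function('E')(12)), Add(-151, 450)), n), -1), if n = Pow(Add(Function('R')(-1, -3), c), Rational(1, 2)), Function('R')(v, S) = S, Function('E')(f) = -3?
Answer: Add(Rational(-5980, 35760329), Mul(Rational(-1, 35760329), Pow(71, Rational(1, 2)))) ≈ -0.00016746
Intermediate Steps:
c = 74 (c = Add(Add(-3, 37), 40) = Add(34, 40) = 74)
n = Pow(71, Rational(1, 2)) (n = Pow(Add(-3, 74), Rational(1, 2)) = Pow(71, Rational(1, 2)) ≈ 8.4261)
Pow(Add(Mul(Add(-17, Function('E')(12)), Add(-151, 450)), n), -1) = Pow(Add(Mul(Add(-17, -3), Add(-151, 450)), Pow(71, Rational(1, 2))), -1) = Pow(Add(Mul(-20, 299), Pow(71, Rational(1, 2))), -1) = Pow(Add(-5980, Pow(71, Rational(1, 2))), -1)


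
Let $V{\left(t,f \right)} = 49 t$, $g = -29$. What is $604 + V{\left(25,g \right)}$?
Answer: $1829$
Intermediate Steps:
$604 + V{\left(25,g \right)} = 604 + 49 \cdot 25 = 604 + 1225 = 1829$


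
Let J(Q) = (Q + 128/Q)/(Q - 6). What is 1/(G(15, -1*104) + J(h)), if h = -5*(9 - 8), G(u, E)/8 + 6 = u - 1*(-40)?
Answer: 55/21713 ≈ 0.0025330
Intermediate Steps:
G(u, E) = 272 + 8*u (G(u, E) = -48 + 8*(u - 1*(-40)) = -48 + 8*(u + 40) = -48 + 8*(40 + u) = -48 + (320 + 8*u) = 272 + 8*u)
h = -5 (h = -5*1 = -5)
J(Q) = (Q + 128/Q)/(-6 + Q)
1/(G(15, -1*104) + J(h)) = 1/((272 + 8*15) + (128 + (-5)²)/((-5)*(-6 - 5))) = 1/((272 + 120) - ⅕*(128 + 25)/(-11)) = 1/(392 - ⅕*(-1/11)*153) = 1/(392 + 153/55) = 1/(21713/55) = 55/21713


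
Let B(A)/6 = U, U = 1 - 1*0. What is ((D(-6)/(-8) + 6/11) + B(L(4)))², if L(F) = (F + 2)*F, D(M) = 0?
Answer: 5184/121 ≈ 42.843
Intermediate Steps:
L(F) = F*(2 + F) (L(F) = (2 + F)*F = F*(2 + F))
U = 1 (U = 1 + 0 = 1)
B(A) = 6 (B(A) = 6*1 = 6)
((D(-6)/(-8) + 6/11) + B(L(4)))² = ((0/(-8) + 6/11) + 6)² = ((0*(-⅛) + 6*(1/11)) + 6)² = ((0 + 6/11) + 6)² = (6/11 + 6)² = (72/11)² = 5184/121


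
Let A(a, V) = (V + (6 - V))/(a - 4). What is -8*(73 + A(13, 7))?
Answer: -1768/3 ≈ -589.33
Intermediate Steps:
A(a, V) = 6/(-4 + a)
-8*(73 + A(13, 7)) = -8*(73 + 6/(-4 + 13)) = -8*(73 + 6/9) = -8*(73 + 6*(⅑)) = -8*(73 + ⅔) = -8*221/3 = -1768/3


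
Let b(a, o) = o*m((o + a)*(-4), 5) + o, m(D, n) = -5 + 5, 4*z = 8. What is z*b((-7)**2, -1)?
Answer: -2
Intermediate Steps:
z = 2 (z = (1/4)*8 = 2)
m(D, n) = 0
b(a, o) = o (b(a, o) = o*0 + o = 0 + o = o)
z*b((-7)**2, -1) = 2*(-1) = -2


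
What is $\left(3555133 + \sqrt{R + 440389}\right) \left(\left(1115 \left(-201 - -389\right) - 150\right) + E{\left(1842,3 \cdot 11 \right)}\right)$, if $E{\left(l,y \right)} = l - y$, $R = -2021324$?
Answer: $751124945107 + 211279 i \sqrt{1580935} \approx 7.5113 \cdot 10^{11} + 2.6565 \cdot 10^{8} i$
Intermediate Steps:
$\left(3555133 + \sqrt{R + 440389}\right) \left(\left(1115 \left(-201 - -389\right) - 150\right) + E{\left(1842,3 \cdot 11 \right)}\right) = \left(3555133 + \sqrt{-2021324 + 440389}\right) \left(\left(1115 \left(-201 - -389\right) - 150\right) + \left(1842 - 3 \cdot 11\right)\right) = \left(3555133 + \sqrt{-1580935}\right) \left(\left(1115 \left(-201 + 389\right) - 150\right) + \left(1842 - 33\right)\right) = \left(3555133 + i \sqrt{1580935}\right) \left(\left(1115 \cdot 188 - 150\right) + \left(1842 - 33\right)\right) = \left(3555133 + i \sqrt{1580935}\right) \left(\left(209620 - 150\right) + 1809\right) = \left(3555133 + i \sqrt{1580935}\right) \left(209470 + 1809\right) = \left(3555133 + i \sqrt{1580935}\right) 211279 = 751124945107 + 211279 i \sqrt{1580935}$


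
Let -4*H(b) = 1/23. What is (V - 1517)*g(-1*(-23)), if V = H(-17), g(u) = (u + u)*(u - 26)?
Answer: 418695/2 ≈ 2.0935e+5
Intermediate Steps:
g(u) = 2*u*(-26 + u) (g(u) = (2*u)*(-26 + u) = 2*u*(-26 + u))
H(b) = -1/92 (H(b) = -¼/23 = -¼*1/23 = -1/92)
V = -1/92 ≈ -0.010870
(V - 1517)*g(-1*(-23)) = (-1/92 - 1517)*(2*(-1*(-23))*(-26 - 1*(-23))) = -139565*23*(-26 + 23)/46 = -139565*23*(-3)/46 = -139565/92*(-138) = 418695/2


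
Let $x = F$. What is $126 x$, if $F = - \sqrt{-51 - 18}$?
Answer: $- 126 i \sqrt{69} \approx - 1046.6 i$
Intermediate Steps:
$F = - i \sqrt{69}$ ($F = - \sqrt{-51 - 18} = - \sqrt{-69} = - i \sqrt{69} \approx - 8.3066 i$)
$x = - i \sqrt{69} \approx - 8.3066 i$
$126 x = 126 \left(- i \sqrt{69}\right) = - 126 i \sqrt{69}$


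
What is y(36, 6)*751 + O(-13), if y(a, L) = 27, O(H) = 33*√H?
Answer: 20277 + 33*I*√13 ≈ 20277.0 + 118.98*I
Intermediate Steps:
y(36, 6)*751 + O(-13) = 27*751 + 33*√(-13) = 20277 + 33*(I*√13) = 20277 + 33*I*√13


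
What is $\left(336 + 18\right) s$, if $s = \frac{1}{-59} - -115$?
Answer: $40704$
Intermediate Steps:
$s = \frac{6784}{59}$ ($s = - \frac{1}{59} + 115 = \frac{6784}{59} \approx 114.98$)
$\left(336 + 18\right) s = \left(336 + 18\right) \frac{6784}{59} = 354 \cdot \frac{6784}{59} = 40704$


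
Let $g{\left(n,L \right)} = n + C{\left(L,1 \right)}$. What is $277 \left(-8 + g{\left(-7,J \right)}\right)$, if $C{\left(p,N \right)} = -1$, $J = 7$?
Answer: $-4432$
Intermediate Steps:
$g{\left(n,L \right)} = -1 + n$ ($g{\left(n,L \right)} = n - 1 = -1 + n$)
$277 \left(-8 + g{\left(-7,J \right)}\right) = 277 \left(-8 - 8\right) = 277 \left(-16\right) = -4432$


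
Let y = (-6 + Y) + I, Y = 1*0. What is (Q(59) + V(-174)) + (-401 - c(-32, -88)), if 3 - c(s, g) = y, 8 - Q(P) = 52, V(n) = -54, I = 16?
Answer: -492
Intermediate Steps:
Y = 0
Q(P) = -44 (Q(P) = 8 - 1*52 = 8 - 52 = -44)
y = 10 (y = (-6 + 0) + 16 = -6 + 16 = 10)
c(s, g) = -7 (c(s, g) = 3 - 1*10 = 3 - 10 = -7)
(Q(59) + V(-174)) + (-401 - c(-32, -88)) = (-44 - 54) + (-401 - 1*(-7)) = -98 + (-401 + 7) = -98 - 394 = -492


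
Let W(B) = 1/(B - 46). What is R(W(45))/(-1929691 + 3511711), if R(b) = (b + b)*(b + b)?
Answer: 1/395505 ≈ 2.5284e-6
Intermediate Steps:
W(B) = 1/(-46 + B)
R(b) = 4*b**2 (R(b) = (2*b)*(2*b) = 4*b**2)
R(W(45))/(-1929691 + 3511711) = (4*(1/(-46 + 45))**2)/(-1929691 + 3511711) = (4*(1/(-1))**2)/1582020 = (4*(-1)**2)*(1/1582020) = (4*1)*(1/1582020) = 4*(1/1582020) = 1/395505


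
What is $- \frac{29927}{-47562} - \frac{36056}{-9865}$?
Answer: $\frac{2010125327}{469199130} \approx 4.2842$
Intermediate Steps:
$- \frac{29927}{-47562} - \frac{36056}{-9865} = \left(-29927\right) \left(- \frac{1}{47562}\right) - - \frac{36056}{9865} = \frac{29927}{47562} + \frac{36056}{9865} = \frac{2010125327}{469199130}$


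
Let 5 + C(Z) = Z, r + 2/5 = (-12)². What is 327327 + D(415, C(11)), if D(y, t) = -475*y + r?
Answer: 651728/5 ≈ 1.3035e+5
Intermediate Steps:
r = 718/5 (r = -⅖ + (-12)² = -⅖ + 144 = 718/5 ≈ 143.60)
C(Z) = -5 + Z
D(y, t) = 718/5 - 475*y (D(y, t) = -475*y + 718/5 = 718/5 - 475*y)
327327 + D(415, C(11)) = 327327 + (718/5 - 475*415) = 327327 + (718/5 - 197125) = 327327 - 984907/5 = 651728/5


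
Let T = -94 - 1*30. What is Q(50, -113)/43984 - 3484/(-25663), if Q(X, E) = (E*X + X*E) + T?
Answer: -8745866/70547587 ≈ -0.12397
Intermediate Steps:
T = -124 (T = -94 - 30 = -124)
Q(X, E) = -124 + 2*E*X (Q(X, E) = (E*X + X*E) - 124 = (E*X + E*X) - 124 = 2*E*X - 124 = -124 + 2*E*X)
Q(50, -113)/43984 - 3484/(-25663) = (-124 + 2*(-113)*50)/43984 - 3484/(-25663) = (-124 - 11300)*(1/43984) - 3484*(-1/25663) = -11424*1/43984 + 3484/25663 = -714/2749 + 3484/25663 = -8745866/70547587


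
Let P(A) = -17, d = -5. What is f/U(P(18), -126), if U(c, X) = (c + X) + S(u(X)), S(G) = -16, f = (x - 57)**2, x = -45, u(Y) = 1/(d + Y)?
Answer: -3468/53 ≈ -65.434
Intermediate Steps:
u(Y) = 1/(-5 + Y)
f = 10404 (f = (-45 - 57)**2 = (-102)**2 = 10404)
U(c, X) = -16 + X + c (U(c, X) = (c + X) - 16 = (X + c) - 16 = -16 + X + c)
f/U(P(18), -126) = 10404/(-16 - 126 - 17) = 10404/(-159) = 10404*(-1/159) = -3468/53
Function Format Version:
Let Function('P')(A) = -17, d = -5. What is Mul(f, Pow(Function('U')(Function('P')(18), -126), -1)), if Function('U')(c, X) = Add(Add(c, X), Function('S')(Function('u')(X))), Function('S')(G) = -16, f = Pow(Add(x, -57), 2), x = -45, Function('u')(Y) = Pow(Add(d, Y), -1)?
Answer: Rational(-3468, 53) ≈ -65.434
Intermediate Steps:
Function('u')(Y) = Pow(Add(-5, Y), -1)
f = 10404 (f = Pow(Add(-45, -57), 2) = Pow(-102, 2) = 10404)
Function('U')(c, X) = Add(-16, X, c) (Function('U')(c, X) = Add(Add(c, X), -16) = Add(Add(X, c), -16) = Add(-16, X, c))
Mul(f, Pow(Function('U')(Function('P')(18), -126), -1)) = Mul(10404, Pow(Add(-16, -126, -17), -1)) = Mul(10404, Pow(-159, -1)) = Mul(10404, Rational(-1, 159)) = Rational(-3468, 53)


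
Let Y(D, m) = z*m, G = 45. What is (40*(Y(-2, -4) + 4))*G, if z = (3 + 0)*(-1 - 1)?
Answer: 50400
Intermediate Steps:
z = -6 (z = 3*(-2) = -6)
Y(D, m) = -6*m
(40*(Y(-2, -4) + 4))*G = (40*(-6*(-4) + 4))*45 = (40*(24 + 4))*45 = (40*28)*45 = 1120*45 = 50400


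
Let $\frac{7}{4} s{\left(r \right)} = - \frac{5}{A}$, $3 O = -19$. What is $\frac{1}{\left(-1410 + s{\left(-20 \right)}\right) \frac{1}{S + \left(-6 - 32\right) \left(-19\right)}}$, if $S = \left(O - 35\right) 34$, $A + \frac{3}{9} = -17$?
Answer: $\frac{37310}{76977} \approx 0.48469$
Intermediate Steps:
$A = - \frac{52}{3}$ ($A = - \frac{1}{3} - 17 = - \frac{52}{3} \approx -17.333$)
$O = - \frac{19}{3}$ ($O = \frac{1}{3} \left(-19\right) = - \frac{19}{3} \approx -6.3333$)
$s{\left(r \right)} = \frac{15}{91}$ ($s{\left(r \right)} = \frac{4 \left(- \frac{5}{- \frac{52}{3}}\right)}{7} = \frac{4 \left(\left(-5\right) \left(- \frac{3}{52}\right)\right)}{7} = \frac{4}{7} \cdot \frac{15}{52} = \frac{15}{91}$)
$S = - \frac{4216}{3}$ ($S = \left(- \frac{19}{3} - 35\right) 34 = \left(- \frac{124}{3}\right) 34 = - \frac{4216}{3} \approx -1405.3$)
$\frac{1}{\left(-1410 + s{\left(-20 \right)}\right) \frac{1}{S + \left(-6 - 32\right) \left(-19\right)}} = \frac{1}{\left(-1410 + \frac{15}{91}\right) \frac{1}{- \frac{4216}{3} + \left(-6 - 32\right) \left(-19\right)}} = \frac{1}{\left(- \frac{128295}{91}\right) \frac{1}{- \frac{4216}{3} - -722}} = \frac{1}{\left(- \frac{128295}{91}\right) \frac{1}{- \frac{4216}{3} + 722}} = \frac{1}{\left(- \frac{128295}{91}\right) \frac{1}{- \frac{2050}{3}}} = \frac{1}{\left(- \frac{128295}{91}\right) \left(- \frac{3}{2050}\right)} = \frac{1}{\frac{76977}{37310}} = \frac{37310}{76977}$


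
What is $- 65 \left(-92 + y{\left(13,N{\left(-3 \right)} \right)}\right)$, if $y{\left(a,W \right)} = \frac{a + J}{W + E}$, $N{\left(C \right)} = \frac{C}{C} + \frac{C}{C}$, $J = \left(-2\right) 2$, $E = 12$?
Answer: $\frac{83135}{14} \approx 5938.2$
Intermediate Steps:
$J = -4$
$N{\left(C \right)} = 2$ ($N{\left(C \right)} = 1 + 1 = 2$)
$y{\left(a,W \right)} = \frac{-4 + a}{12 + W}$ ($y{\left(a,W \right)} = \frac{a - 4}{W + 12} = \frac{-4 + a}{12 + W}$)
$- 65 \left(-92 + y{\left(13,N{\left(-3 \right)} \right)}\right) = - 65 \left(-92 + \frac{-4 + 13}{12 + 2}\right) = - 65 \left(-92 + \frac{1}{14} \cdot 9\right) = - 65 \left(-92 + \frac{9}{14}\right) = \left(-65\right) \left(- \frac{1279}{14}\right) = \frac{83135}{14}$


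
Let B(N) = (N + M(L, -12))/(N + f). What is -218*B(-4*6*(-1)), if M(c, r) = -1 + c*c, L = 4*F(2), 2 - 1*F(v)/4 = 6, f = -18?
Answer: -149657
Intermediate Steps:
F(v) = -16 (F(v) = 8 - 4*6 = 8 - 24 = -16)
L = -64 (L = 4*(-16) = -64)
M(c, r) = -1 + c²
B(N) = (4095 + N)/(-18 + N) (B(N) = (N + (-1 + (-64)²))/(N - 18) = (N + (-1 + 4096))/(-18 + N) = (N + 4095)/(-18 + N) = (4095 + N)/(-18 + N))
-218*B(-4*6*(-1)) = -218*(4095 - 4*6*(-1))/(-18 - 4*6*(-1)) = -218*(4095 - 24*(-1))/(-18 - 24*(-1)) = -218*(4095 + 24)/(-18 + 24) = -218*4119/6 = -109*4119/3 = -218*1373/2 = -149657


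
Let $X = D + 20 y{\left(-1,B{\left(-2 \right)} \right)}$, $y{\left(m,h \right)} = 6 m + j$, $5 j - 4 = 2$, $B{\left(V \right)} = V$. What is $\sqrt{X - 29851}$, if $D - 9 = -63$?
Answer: $i \sqrt{30001} \approx 173.21 i$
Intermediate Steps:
$D = -54$ ($D = 9 - 63 = -54$)
$j = \frac{6}{5}$ ($j = \frac{4}{5} + \frac{1}{5} \cdot 2 = \frac{4}{5} + \frac{2}{5} = \frac{6}{5} \approx 1.2$)
$y{\left(m,h \right)} = \frac{6}{5} + 6 m$ ($y{\left(m,h \right)} = 6 m + \frac{6}{5} = \frac{6}{5} + 6 m$)
$X = -150$ ($X = -54 + 20 \left(\frac{6}{5} + 6 \left(-1\right)\right) = -54 + 20 \left(\frac{6}{5} - 6\right) = -54 + 20 \left(- \frac{24}{5}\right) = -54 - 96 = -150$)
$\sqrt{X - 29851} = \sqrt{-150 - 29851} = \sqrt{-30001} = i \sqrt{30001}$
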